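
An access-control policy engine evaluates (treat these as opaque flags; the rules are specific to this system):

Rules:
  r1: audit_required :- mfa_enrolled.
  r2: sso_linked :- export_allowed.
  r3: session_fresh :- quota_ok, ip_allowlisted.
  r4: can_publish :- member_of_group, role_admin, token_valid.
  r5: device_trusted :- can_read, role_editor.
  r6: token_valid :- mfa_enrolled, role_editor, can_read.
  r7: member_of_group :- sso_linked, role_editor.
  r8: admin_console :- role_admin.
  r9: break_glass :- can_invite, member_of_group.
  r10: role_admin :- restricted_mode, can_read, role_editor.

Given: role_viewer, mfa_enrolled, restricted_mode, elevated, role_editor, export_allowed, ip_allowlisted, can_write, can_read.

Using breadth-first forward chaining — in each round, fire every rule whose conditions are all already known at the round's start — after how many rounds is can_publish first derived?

Round 1: r1 [audit_required :- mfa_enrolled.]; r2 [sso_linked :- export_allowed.]; r5 [device_trusted :- can_read, role_editor.]; r6 [token_valid :- mfa_enrolled, role_editor, can_read.]; r10 [role_admin :- restricted_mode, can_read, role_editor.]. New: audit_required, sso_linked, device_trusted, token_valid, role_admin.
Round 2: r7 [member_of_group :- sso_linked, role_editor.]; r8 [admin_console :- role_admin.]. New: member_of_group, admin_console.
Round 3: r4 [can_publish :- member_of_group, role_admin, token_valid.]. New: can_publish.
can_publish first appears in round 3.

3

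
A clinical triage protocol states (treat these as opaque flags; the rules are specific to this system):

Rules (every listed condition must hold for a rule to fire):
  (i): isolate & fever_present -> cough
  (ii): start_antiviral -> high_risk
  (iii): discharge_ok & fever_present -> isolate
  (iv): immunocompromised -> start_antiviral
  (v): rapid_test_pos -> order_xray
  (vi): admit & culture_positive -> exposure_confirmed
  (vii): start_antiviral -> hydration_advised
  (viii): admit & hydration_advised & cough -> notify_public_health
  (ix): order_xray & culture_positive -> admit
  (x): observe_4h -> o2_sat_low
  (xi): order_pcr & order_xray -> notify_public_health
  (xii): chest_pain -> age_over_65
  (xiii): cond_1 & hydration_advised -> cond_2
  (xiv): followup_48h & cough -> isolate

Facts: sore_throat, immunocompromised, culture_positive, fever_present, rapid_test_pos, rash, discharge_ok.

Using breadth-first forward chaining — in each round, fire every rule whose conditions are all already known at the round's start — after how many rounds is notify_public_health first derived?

Round 1 — (iii), (iv), (v), derive isolate, start_antiviral, order_xray.
Round 2 — (i), (ii), (vii), (ix), derive cough, high_risk, hydration_advised, admit.
Round 3 — (vi), (viii), derive exposure_confirmed, notify_public_health.
notify_public_health first appears in round 3.

3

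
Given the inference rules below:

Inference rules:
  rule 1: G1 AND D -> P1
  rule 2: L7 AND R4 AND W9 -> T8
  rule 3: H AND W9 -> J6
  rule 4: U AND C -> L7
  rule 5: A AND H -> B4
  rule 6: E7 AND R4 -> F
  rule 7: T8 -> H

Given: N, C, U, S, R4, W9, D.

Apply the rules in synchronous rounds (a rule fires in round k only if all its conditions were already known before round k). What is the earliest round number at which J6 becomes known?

4

Round 1 — rule 4, derive L7.
Round 2 — rule 2, derive T8.
Round 3 — rule 7, derive H.
Round 4 — rule 3, derive J6.
J6 first appears in round 4.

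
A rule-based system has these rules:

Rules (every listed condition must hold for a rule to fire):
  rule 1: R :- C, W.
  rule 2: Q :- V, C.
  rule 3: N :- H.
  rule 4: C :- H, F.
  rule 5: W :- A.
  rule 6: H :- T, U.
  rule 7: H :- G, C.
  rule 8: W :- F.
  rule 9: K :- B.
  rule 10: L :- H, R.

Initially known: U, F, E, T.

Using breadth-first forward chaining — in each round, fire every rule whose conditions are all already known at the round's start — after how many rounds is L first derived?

Round 1 fires rule 6, rule 8, giving H, W.
Round 2 fires rule 3, rule 4, giving N, C.
Round 3 fires rule 1, giving R.
Round 4 fires rule 10, giving L.
L first appears in round 4.

4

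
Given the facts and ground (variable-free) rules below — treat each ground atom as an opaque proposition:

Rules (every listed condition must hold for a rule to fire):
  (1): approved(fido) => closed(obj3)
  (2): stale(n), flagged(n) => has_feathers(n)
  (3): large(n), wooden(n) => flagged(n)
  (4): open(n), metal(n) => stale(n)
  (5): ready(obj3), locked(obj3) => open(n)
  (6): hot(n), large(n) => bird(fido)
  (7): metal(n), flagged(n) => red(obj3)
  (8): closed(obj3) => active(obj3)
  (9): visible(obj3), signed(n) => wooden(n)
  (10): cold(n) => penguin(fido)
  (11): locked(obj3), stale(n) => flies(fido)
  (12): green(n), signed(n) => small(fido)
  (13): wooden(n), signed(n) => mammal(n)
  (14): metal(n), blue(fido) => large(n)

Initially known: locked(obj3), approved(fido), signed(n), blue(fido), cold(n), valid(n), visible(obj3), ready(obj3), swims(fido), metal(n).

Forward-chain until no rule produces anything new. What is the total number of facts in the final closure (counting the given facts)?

Round 1 fires (1), (5), (9), (10), (14), giving closed(obj3), open(n), wooden(n), penguin(fido), large(n).
Round 2 fires (3), (4), (8), (13), giving flagged(n), stale(n), active(obj3), mammal(n).
Round 3 fires (2), (7), (11), giving has_feathers(n), red(obj3), flies(fido).
Closure: {active(obj3), approved(fido), blue(fido), closed(obj3), cold(n), flagged(n), flies(fido), has_feathers(n), large(n), locked(obj3), mammal(n), metal(n), open(n), penguin(fido), ready(obj3), red(obj3), signed(n), stale(n), swims(fido), valid(n), visible(obj3), wooden(n)} — 22 facts.

22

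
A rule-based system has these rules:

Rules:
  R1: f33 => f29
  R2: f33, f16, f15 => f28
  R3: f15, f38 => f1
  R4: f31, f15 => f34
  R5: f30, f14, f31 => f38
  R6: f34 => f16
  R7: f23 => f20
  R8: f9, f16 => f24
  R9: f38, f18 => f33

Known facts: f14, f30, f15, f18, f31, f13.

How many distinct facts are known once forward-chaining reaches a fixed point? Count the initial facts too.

Round 1 fires R4, R5, giving f34, f38.
Round 2 fires R3, R6, R9, giving f1, f16, f33.
Round 3 fires R1, R2, giving f29, f28.
Closure: {f1, f13, f14, f15, f16, f18, f28, f29, f30, f31, f33, f34, f38} — 13 facts.

13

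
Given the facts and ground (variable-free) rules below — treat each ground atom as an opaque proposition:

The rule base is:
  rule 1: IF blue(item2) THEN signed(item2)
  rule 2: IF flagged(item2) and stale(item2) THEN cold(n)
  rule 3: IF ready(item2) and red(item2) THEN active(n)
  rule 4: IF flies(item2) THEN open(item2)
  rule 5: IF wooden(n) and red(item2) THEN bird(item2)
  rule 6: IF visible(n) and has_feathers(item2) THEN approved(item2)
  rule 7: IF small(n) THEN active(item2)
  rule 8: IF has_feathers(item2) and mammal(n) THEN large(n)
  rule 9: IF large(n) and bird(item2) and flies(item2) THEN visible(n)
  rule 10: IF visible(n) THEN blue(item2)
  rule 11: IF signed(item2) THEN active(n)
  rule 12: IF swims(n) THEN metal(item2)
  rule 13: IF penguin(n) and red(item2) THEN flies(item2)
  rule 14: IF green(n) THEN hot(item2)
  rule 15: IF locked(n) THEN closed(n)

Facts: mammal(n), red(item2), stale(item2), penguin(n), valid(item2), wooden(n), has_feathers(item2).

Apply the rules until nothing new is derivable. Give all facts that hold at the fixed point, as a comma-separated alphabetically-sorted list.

active(n), approved(item2), bird(item2), blue(item2), flies(item2), has_feathers(item2), large(n), mammal(n), open(item2), penguin(n), red(item2), signed(item2), stale(item2), valid(item2), visible(n), wooden(n)

Round 1: rule 5 [IF wooden(n) and red(item2) THEN bird(item2)]; rule 8 [IF has_feathers(item2) and mammal(n) THEN large(n)]; rule 13 [IF penguin(n) and red(item2) THEN flies(item2)]. Adds bird(item2), large(n), flies(item2).
Round 2: rule 4 [IF flies(item2) THEN open(item2)]; rule 9 [IF large(n) and bird(item2) and flies(item2) THEN visible(n)]. Adds open(item2), visible(n).
Round 3: rule 6 [IF visible(n) and has_feathers(item2) THEN approved(item2)]; rule 10 [IF visible(n) THEN blue(item2)]. Adds approved(item2), blue(item2).
Round 4: rule 1 [IF blue(item2) THEN signed(item2)]. Adds signed(item2).
Round 5: rule 11 [IF signed(item2) THEN active(n)]. Adds active(n).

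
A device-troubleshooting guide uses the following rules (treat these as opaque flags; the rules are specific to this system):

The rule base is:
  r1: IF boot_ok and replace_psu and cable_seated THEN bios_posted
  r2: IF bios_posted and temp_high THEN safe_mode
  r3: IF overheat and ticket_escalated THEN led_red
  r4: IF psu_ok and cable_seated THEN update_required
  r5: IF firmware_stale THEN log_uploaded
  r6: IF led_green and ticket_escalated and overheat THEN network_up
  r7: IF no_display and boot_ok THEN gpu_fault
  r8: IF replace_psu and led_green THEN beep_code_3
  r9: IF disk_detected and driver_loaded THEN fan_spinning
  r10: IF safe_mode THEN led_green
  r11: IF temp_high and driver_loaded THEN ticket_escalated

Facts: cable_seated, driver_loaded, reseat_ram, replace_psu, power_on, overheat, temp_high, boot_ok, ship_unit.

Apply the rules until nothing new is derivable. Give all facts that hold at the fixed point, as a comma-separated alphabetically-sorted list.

Round 1: r1 [IF boot_ok and replace_psu and cable_seated THEN bios_posted]; r11 [IF temp_high and driver_loaded THEN ticket_escalated]. New: bios_posted, ticket_escalated.
Round 2: r2 [IF bios_posted and temp_high THEN safe_mode]; r3 [IF overheat and ticket_escalated THEN led_red]. New: safe_mode, led_red.
Round 3: r10 [IF safe_mode THEN led_green]. New: led_green.
Round 4: r6 [IF led_green and ticket_escalated and overheat THEN network_up]; r8 [IF replace_psu and led_green THEN beep_code_3]. New: network_up, beep_code_3.

beep_code_3, bios_posted, boot_ok, cable_seated, driver_loaded, led_green, led_red, network_up, overheat, power_on, replace_psu, reseat_ram, safe_mode, ship_unit, temp_high, ticket_escalated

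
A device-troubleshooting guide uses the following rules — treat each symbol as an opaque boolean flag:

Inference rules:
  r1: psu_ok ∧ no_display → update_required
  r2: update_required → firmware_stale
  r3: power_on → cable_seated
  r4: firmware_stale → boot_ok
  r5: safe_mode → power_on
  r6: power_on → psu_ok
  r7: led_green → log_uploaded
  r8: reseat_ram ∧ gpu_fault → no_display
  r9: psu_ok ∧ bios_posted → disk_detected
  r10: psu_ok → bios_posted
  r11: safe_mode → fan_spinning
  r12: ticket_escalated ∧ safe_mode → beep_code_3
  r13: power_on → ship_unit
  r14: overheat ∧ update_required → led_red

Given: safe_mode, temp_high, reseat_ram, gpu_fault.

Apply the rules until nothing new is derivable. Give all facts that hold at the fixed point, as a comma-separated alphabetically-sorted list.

bios_posted, boot_ok, cable_seated, disk_detected, fan_spinning, firmware_stale, gpu_fault, no_display, power_on, psu_ok, reseat_ram, safe_mode, ship_unit, temp_high, update_required

Round 1 — r5, r8, r11, derive power_on, no_display, fan_spinning.
Round 2 — r3, r6, r13, derive cable_seated, psu_ok, ship_unit.
Round 3 — r1, r10, derive update_required, bios_posted.
Round 4 — r2, r9, derive firmware_stale, disk_detected.
Round 5 — r4, derive boot_ok.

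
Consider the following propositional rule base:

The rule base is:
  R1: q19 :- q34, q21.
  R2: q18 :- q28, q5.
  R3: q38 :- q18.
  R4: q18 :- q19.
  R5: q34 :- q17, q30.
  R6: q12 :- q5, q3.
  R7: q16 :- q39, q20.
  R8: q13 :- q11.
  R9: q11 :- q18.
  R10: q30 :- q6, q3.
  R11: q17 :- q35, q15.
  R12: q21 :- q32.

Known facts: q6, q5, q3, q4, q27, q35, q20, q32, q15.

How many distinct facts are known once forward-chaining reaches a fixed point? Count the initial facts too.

19

[1] R6 [q12 :- q5, q3.]; R10 [q30 :- q6, q3.]; R11 [q17 :- q35, q15.]; R12 [q21 :- q32.]. ⇒ new: q12, q30, q17, q21.
[2] R5 [q34 :- q17, q30.]. ⇒ new: q34.
[3] R1 [q19 :- q34, q21.]. ⇒ new: q19.
[4] R4 [q18 :- q19.]. ⇒ new: q18.
[5] R3 [q38 :- q18.]; R9 [q11 :- q18.]. ⇒ new: q38, q11.
[6] R8 [q13 :- q11.]. ⇒ new: q13.
Closure: {q11, q12, q13, q15, q17, q18, q19, q20, q21, q27, q3, q30, q32, q34, q35, q38, q4, q5, q6} — 19 facts.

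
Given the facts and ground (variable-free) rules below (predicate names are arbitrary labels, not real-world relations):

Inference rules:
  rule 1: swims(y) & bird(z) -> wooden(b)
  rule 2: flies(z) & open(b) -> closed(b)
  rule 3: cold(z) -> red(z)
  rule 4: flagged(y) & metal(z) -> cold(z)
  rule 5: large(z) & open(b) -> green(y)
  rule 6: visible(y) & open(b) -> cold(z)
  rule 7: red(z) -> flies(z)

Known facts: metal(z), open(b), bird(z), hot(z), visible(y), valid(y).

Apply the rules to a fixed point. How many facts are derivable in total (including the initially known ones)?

[1] rule 6 [visible(y) & open(b) -> cold(z)]. ⇒ new: cold(z).
[2] rule 3 [cold(z) -> red(z)]. ⇒ new: red(z).
[3] rule 7 [red(z) -> flies(z)]. ⇒ new: flies(z).
[4] rule 2 [flies(z) & open(b) -> closed(b)]. ⇒ new: closed(b).
Closure: {bird(z), closed(b), cold(z), flies(z), hot(z), metal(z), open(b), red(z), valid(y), visible(y)} — 10 facts.

10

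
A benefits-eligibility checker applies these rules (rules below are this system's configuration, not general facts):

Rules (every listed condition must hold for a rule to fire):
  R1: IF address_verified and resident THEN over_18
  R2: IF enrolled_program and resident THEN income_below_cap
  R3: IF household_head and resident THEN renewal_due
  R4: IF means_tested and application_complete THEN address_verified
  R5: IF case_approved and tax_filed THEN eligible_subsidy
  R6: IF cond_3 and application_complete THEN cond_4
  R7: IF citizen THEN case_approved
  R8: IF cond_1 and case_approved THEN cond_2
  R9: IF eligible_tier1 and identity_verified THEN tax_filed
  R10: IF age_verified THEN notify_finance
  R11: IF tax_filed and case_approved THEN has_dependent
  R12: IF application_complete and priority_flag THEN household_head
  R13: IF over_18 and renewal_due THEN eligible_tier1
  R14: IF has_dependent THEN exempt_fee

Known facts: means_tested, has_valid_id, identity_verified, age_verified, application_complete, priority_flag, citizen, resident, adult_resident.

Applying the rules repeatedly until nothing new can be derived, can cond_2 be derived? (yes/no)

Round 1: R4 [IF means_tested and application_complete THEN address_verified]; R7 [IF citizen THEN case_approved]; R10 [IF age_verified THEN notify_finance]; R12 [IF application_complete and priority_flag THEN household_head]. New: address_verified, case_approved, notify_finance, household_head.
Round 2: R1 [IF address_verified and resident THEN over_18]; R3 [IF household_head and resident THEN renewal_due]. New: over_18, renewal_due.
Round 3: R13 [IF over_18 and renewal_due THEN eligible_tier1]. New: eligible_tier1.
Round 4: R9 [IF eligible_tier1 and identity_verified THEN tax_filed]. New: tax_filed.
Round 5: R5 [IF case_approved and tax_filed THEN eligible_subsidy]; R11 [IF tax_filed and case_approved THEN has_dependent]. New: eligible_subsidy, has_dependent.
Round 6: R14 [IF has_dependent THEN exempt_fee]. New: exempt_fee.
Fixed point reached. cond_2 is concluded only by R8; R8 needs cond_1 (never derived).

no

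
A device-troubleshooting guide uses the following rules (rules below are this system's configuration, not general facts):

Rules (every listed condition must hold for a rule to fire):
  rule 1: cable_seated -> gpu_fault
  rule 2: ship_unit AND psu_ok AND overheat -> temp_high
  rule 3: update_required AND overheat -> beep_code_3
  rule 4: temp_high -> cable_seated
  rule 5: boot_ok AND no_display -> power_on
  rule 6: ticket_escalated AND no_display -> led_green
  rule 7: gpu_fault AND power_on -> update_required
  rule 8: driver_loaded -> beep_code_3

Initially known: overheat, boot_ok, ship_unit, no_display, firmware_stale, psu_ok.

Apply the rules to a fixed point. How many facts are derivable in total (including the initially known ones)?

[1] rule 2 [ship_unit AND psu_ok AND overheat -> temp_high]; rule 5 [boot_ok AND no_display -> power_on]. ⇒ new: temp_high, power_on.
[2] rule 4 [temp_high -> cable_seated]. ⇒ new: cable_seated.
[3] rule 1 [cable_seated -> gpu_fault]. ⇒ new: gpu_fault.
[4] rule 7 [gpu_fault AND power_on -> update_required]. ⇒ new: update_required.
[5] rule 3 [update_required AND overheat -> beep_code_3]. ⇒ new: beep_code_3.
Closure: {beep_code_3, boot_ok, cable_seated, firmware_stale, gpu_fault, no_display, overheat, power_on, psu_ok, ship_unit, temp_high, update_required} — 12 facts.

12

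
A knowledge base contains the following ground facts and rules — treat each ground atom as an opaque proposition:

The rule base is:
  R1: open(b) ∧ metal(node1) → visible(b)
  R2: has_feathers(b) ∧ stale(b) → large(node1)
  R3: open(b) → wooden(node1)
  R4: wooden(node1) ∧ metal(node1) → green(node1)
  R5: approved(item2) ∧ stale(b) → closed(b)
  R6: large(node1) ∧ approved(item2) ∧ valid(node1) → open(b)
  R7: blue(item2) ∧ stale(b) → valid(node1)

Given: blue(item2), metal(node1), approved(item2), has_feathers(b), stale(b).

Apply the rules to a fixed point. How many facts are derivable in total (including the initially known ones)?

Round 1: R2 [has_feathers(b) ∧ stale(b) → large(node1)]; R5 [approved(item2) ∧ stale(b) → closed(b)]; R7 [blue(item2) ∧ stale(b) → valid(node1)]. New: large(node1), closed(b), valid(node1).
Round 2: R6 [large(node1) ∧ approved(item2) ∧ valid(node1) → open(b)]. New: open(b).
Round 3: R1 [open(b) ∧ metal(node1) → visible(b)]; R3 [open(b) → wooden(node1)]. New: visible(b), wooden(node1).
Round 4: R4 [wooden(node1) ∧ metal(node1) → green(node1)]. New: green(node1).
Closure: {approved(item2), blue(item2), closed(b), green(node1), has_feathers(b), large(node1), metal(node1), open(b), stale(b), valid(node1), visible(b), wooden(node1)} — 12 facts.

12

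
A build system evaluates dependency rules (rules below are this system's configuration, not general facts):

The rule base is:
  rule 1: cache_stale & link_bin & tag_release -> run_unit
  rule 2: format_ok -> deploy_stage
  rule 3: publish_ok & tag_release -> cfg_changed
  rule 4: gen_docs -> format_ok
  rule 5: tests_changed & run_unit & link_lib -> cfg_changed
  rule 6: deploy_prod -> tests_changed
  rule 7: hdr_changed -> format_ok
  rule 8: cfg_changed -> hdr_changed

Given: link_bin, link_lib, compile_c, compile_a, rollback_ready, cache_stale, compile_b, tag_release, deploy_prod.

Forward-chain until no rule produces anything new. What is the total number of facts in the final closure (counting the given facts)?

Round 1 — rule 1, rule 6, derive run_unit, tests_changed.
Round 2 — rule 5, derive cfg_changed.
Round 3 — rule 8, derive hdr_changed.
Round 4 — rule 7, derive format_ok.
Round 5 — rule 2, derive deploy_stage.
Closure: {cache_stale, cfg_changed, compile_a, compile_b, compile_c, deploy_prod, deploy_stage, format_ok, hdr_changed, link_bin, link_lib, rollback_ready, run_unit, tag_release, tests_changed} — 15 facts.

15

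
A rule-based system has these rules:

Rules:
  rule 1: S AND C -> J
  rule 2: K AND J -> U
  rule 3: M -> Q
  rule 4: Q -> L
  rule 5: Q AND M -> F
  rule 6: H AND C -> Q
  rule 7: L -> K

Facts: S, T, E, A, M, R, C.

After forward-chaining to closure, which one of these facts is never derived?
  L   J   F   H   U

Round 1 fires rule 1, rule 3, giving J, Q.
Round 2 fires rule 4, rule 5, giving L, F.
Round 3 fires rule 7, giving K.
Round 4 fires rule 2, giving U.
Derived: J (round 1), U (round 4), F (round 2), L (round 2). H never appears in any round.

H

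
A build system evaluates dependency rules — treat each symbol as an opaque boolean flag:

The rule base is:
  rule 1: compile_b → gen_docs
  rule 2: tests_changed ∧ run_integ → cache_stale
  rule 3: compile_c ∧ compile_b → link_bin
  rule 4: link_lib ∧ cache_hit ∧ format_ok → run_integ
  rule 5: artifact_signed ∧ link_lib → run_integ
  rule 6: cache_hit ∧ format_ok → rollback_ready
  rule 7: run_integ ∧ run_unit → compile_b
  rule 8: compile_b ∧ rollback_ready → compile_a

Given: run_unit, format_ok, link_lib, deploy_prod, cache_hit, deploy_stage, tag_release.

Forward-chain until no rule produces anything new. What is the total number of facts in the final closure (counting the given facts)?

12

Round 1 — rule 4, rule 6, derive run_integ, rollback_ready.
Round 2 — rule 7, derive compile_b.
Round 3 — rule 1, rule 8, derive gen_docs, compile_a.
Closure: {cache_hit, compile_a, compile_b, deploy_prod, deploy_stage, format_ok, gen_docs, link_lib, rollback_ready, run_integ, run_unit, tag_release} — 12 facts.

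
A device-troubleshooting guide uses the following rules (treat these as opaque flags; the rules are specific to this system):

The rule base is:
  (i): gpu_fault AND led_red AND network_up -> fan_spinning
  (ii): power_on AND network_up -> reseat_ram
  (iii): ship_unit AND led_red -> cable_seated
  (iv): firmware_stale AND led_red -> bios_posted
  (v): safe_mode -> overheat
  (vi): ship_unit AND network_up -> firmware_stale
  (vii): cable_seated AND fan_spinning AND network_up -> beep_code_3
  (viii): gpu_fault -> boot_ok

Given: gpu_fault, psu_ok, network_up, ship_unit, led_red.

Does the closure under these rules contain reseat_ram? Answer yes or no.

no

[1] (i) [gpu_fault AND led_red AND network_up -> fan_spinning]; (iii) [ship_unit AND led_red -> cable_seated]; (vi) [ship_unit AND network_up -> firmware_stale]; (viii) [gpu_fault -> boot_ok]. ⇒ new: fan_spinning, cable_seated, firmware_stale, boot_ok.
[2] (iv) [firmware_stale AND led_red -> bios_posted]; (vii) [cable_seated AND fan_spinning AND network_up -> beep_code_3]. ⇒ new: bios_posted, beep_code_3.
Fixed point reached. reseat_ram is concluded only by (ii); (ii) needs power_on (never derived).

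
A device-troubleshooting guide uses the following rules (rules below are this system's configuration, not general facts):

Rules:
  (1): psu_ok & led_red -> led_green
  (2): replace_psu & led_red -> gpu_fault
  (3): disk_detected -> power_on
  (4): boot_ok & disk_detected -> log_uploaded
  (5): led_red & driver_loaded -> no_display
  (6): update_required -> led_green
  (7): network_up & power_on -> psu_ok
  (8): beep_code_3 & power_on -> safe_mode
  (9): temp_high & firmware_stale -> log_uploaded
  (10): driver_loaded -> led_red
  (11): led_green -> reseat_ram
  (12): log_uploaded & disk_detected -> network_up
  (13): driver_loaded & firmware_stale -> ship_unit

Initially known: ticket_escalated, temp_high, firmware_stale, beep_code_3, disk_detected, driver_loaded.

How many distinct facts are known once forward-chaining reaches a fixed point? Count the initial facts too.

Round 1 — (3), (9), (10), (13), derive power_on, log_uploaded, led_red, ship_unit.
Round 2 — (5), (8), (12), derive no_display, safe_mode, network_up.
Round 3 — (7), derive psu_ok.
Round 4 — (1), derive led_green.
Round 5 — (11), derive reseat_ram.
Closure: {beep_code_3, disk_detected, driver_loaded, firmware_stale, led_green, led_red, log_uploaded, network_up, no_display, power_on, psu_ok, reseat_ram, safe_mode, ship_unit, temp_high, ticket_escalated} — 16 facts.

16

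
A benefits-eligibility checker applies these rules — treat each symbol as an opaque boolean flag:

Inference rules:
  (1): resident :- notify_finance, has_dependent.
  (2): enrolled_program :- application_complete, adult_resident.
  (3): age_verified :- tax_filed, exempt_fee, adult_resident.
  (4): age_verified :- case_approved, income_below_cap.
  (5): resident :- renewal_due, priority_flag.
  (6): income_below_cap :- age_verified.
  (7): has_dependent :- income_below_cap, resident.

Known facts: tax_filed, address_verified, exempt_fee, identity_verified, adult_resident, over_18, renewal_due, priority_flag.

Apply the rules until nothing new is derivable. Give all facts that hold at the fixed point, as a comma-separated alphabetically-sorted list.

[1] (3) [age_verified :- tax_filed, exempt_fee, adult_resident.]; (5) [resident :- renewal_due, priority_flag.]. ⇒ new: age_verified, resident.
[2] (6) [income_below_cap :- age_verified.]. ⇒ new: income_below_cap.
[3] (7) [has_dependent :- income_below_cap, resident.]. ⇒ new: has_dependent.

address_verified, adult_resident, age_verified, exempt_fee, has_dependent, identity_verified, income_below_cap, over_18, priority_flag, renewal_due, resident, tax_filed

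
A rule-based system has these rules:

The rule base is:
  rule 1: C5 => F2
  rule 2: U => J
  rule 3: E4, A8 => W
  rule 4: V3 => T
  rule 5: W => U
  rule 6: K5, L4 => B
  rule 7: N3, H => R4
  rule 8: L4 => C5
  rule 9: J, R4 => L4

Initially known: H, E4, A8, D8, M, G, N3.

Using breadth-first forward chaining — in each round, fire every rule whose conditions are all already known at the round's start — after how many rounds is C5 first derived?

5

Round 1 fires rule 3, rule 7, giving W, R4.
Round 2 fires rule 5, giving U.
Round 3 fires rule 2, giving J.
Round 4 fires rule 9, giving L4.
Round 5 fires rule 8, giving C5.
C5 first appears in round 5.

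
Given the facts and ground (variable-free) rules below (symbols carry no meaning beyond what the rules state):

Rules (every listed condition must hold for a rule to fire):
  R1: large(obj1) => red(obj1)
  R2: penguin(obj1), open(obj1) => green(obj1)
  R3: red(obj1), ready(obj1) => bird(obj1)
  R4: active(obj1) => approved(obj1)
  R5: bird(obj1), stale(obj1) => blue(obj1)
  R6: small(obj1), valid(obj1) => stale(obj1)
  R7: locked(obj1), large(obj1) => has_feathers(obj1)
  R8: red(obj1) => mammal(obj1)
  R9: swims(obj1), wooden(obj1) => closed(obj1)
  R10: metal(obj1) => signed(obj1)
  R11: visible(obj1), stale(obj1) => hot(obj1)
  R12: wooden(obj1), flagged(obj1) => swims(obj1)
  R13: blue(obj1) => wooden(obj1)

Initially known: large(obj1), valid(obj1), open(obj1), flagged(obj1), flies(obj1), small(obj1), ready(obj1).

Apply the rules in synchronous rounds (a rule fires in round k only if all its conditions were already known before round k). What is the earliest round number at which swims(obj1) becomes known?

Round 1: R1 [large(obj1) => red(obj1)]; R6 [small(obj1), valid(obj1) => stale(obj1)]. New: red(obj1), stale(obj1).
Round 2: R3 [red(obj1), ready(obj1) => bird(obj1)]; R8 [red(obj1) => mammal(obj1)]. New: bird(obj1), mammal(obj1).
Round 3: R5 [bird(obj1), stale(obj1) => blue(obj1)]. New: blue(obj1).
Round 4: R13 [blue(obj1) => wooden(obj1)]. New: wooden(obj1).
Round 5: R12 [wooden(obj1), flagged(obj1) => swims(obj1)]. New: swims(obj1).
swims(obj1) first appears in round 5.

5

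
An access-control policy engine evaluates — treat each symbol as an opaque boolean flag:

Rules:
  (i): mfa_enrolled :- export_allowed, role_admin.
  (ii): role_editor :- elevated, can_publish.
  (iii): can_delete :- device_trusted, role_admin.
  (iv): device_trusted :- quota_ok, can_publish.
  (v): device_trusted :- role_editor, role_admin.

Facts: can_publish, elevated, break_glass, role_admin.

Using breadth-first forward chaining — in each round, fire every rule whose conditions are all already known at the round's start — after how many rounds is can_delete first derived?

3

Round 1: (ii) [role_editor :- elevated, can_publish.]. New: role_editor.
Round 2: (v) [device_trusted :- role_editor, role_admin.]. New: device_trusted.
Round 3: (iii) [can_delete :- device_trusted, role_admin.]. New: can_delete.
can_delete first appears in round 3.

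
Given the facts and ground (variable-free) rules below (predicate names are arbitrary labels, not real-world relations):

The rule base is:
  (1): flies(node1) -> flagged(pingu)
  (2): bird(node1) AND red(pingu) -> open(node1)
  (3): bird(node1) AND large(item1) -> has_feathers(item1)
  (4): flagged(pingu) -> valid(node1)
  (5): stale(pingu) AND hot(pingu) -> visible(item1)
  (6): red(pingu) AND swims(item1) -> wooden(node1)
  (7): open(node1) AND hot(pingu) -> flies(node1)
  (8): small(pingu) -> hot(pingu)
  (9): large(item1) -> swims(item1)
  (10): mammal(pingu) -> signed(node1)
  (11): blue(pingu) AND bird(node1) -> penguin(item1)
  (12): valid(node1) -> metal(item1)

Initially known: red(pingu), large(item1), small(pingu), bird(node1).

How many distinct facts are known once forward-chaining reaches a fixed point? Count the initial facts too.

13

Round 1: (2) [bird(node1) AND red(pingu) -> open(node1)]; (3) [bird(node1) AND large(item1) -> has_feathers(item1)]; (8) [small(pingu) -> hot(pingu)]; (9) [large(item1) -> swims(item1)]. New: open(node1), has_feathers(item1), hot(pingu), swims(item1).
Round 2: (6) [red(pingu) AND swims(item1) -> wooden(node1)]; (7) [open(node1) AND hot(pingu) -> flies(node1)]. New: wooden(node1), flies(node1).
Round 3: (1) [flies(node1) -> flagged(pingu)]. New: flagged(pingu).
Round 4: (4) [flagged(pingu) -> valid(node1)]. New: valid(node1).
Round 5: (12) [valid(node1) -> metal(item1)]. New: metal(item1).
Closure: {bird(node1), flagged(pingu), flies(node1), has_feathers(item1), hot(pingu), large(item1), metal(item1), open(node1), red(pingu), small(pingu), swims(item1), valid(node1), wooden(node1)} — 13 facts.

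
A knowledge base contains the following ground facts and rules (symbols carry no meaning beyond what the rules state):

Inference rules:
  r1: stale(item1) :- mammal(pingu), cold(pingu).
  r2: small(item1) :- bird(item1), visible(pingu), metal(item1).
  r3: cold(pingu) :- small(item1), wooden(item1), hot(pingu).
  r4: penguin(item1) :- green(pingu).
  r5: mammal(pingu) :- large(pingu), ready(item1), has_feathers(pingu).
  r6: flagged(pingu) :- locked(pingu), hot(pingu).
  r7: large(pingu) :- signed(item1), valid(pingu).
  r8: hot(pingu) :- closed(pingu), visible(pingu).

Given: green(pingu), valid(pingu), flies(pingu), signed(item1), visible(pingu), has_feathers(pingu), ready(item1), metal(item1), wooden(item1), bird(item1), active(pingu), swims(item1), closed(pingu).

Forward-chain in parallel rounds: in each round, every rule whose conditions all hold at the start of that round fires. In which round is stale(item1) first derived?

Round 1 — r2, r4, r7, r8, derive small(item1), penguin(item1), large(pingu), hot(pingu).
Round 2 — r3, r5, derive cold(pingu), mammal(pingu).
Round 3 — r1, derive stale(item1).
stale(item1) first appears in round 3.

3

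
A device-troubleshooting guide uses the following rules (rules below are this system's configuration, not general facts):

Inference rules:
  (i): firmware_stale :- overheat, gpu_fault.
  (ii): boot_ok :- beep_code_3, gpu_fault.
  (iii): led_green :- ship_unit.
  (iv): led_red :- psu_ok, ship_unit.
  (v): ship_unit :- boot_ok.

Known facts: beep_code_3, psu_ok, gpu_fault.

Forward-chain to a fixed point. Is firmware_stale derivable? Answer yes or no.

no

[1] (ii) [boot_ok :- beep_code_3, gpu_fault.]. ⇒ new: boot_ok.
[2] (v) [ship_unit :- boot_ok.]. ⇒ new: ship_unit.
[3] (iii) [led_green :- ship_unit.]; (iv) [led_red :- psu_ok, ship_unit.]. ⇒ new: led_green, led_red.
Fixed point reached. firmware_stale is concluded only by (i); (i) needs overheat (never derived).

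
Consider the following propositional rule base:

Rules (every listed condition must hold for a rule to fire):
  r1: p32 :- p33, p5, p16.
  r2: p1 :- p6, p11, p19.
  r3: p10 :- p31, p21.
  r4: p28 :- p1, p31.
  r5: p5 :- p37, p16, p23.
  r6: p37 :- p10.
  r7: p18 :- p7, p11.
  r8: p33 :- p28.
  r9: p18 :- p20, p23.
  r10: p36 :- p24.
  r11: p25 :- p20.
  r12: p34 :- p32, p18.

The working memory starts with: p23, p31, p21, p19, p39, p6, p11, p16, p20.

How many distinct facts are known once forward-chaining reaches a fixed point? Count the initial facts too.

19

[1] r2 [p1 :- p6, p11, p19.]; r3 [p10 :- p31, p21.]; r9 [p18 :- p20, p23.]; r11 [p25 :- p20.]. ⇒ new: p1, p10, p18, p25.
[2] r4 [p28 :- p1, p31.]; r6 [p37 :- p10.]. ⇒ new: p28, p37.
[3] r5 [p5 :- p37, p16, p23.]; r8 [p33 :- p28.]. ⇒ new: p5, p33.
[4] r1 [p32 :- p33, p5, p16.]. ⇒ new: p32.
[5] r12 [p34 :- p32, p18.]. ⇒ new: p34.
Closure: {p1, p10, p11, p16, p18, p19, p20, p21, p23, p25, p28, p31, p32, p33, p34, p37, p39, p5, p6} — 19 facts.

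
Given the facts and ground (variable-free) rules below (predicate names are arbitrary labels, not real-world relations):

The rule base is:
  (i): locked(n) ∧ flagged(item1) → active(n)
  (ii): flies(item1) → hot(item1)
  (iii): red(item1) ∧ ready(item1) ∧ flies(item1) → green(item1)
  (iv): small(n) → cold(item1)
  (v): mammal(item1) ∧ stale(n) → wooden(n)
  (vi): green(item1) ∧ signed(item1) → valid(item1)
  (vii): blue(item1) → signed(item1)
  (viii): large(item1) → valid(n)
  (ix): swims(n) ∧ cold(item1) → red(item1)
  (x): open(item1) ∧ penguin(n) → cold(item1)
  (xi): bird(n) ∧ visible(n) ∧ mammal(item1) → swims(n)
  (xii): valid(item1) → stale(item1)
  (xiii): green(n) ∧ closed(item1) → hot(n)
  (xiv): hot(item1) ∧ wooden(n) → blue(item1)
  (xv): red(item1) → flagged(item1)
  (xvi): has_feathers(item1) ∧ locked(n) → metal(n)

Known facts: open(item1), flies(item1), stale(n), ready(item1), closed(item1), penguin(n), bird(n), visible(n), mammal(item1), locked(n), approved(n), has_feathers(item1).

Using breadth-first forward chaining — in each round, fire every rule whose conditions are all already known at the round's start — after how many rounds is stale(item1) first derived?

[1] (ii) [flies(item1) → hot(item1)]; (v) [mammal(item1) ∧ stale(n) → wooden(n)]; (x) [open(item1) ∧ penguin(n) → cold(item1)]; (xi) [bird(n) ∧ visible(n) ∧ mammal(item1) → swims(n)]; (xvi) [has_feathers(item1) ∧ locked(n) → metal(n)]. ⇒ new: hot(item1), wooden(n), cold(item1), swims(n), metal(n).
[2] (ix) [swims(n) ∧ cold(item1) → red(item1)]; (xiv) [hot(item1) ∧ wooden(n) → blue(item1)]. ⇒ new: red(item1), blue(item1).
[3] (iii) [red(item1) ∧ ready(item1) ∧ flies(item1) → green(item1)]; (vii) [blue(item1) → signed(item1)]; (xv) [red(item1) → flagged(item1)]. ⇒ new: green(item1), signed(item1), flagged(item1).
[4] (i) [locked(n) ∧ flagged(item1) → active(n)]; (vi) [green(item1) ∧ signed(item1) → valid(item1)]. ⇒ new: active(n), valid(item1).
[5] (xii) [valid(item1) → stale(item1)]. ⇒ new: stale(item1).
stale(item1) first appears in round 5.

5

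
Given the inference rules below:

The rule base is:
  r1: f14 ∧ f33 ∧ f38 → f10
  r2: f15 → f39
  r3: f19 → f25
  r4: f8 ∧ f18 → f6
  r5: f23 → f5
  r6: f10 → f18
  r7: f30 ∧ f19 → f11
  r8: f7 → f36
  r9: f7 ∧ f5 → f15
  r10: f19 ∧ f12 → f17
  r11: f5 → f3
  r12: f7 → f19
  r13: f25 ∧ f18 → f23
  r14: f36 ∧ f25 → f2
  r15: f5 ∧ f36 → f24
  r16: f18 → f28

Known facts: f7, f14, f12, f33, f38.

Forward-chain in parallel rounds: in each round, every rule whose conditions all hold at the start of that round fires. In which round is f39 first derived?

6

Round 1: r1 [f14 ∧ f33 ∧ f38 → f10]; r8 [f7 → f36]; r12 [f7 → f19]. Adds f10, f36, f19.
Round 2: r3 [f19 → f25]; r6 [f10 → f18]; r10 [f19 ∧ f12 → f17]. Adds f25, f18, f17.
Round 3: r13 [f25 ∧ f18 → f23]; r14 [f36 ∧ f25 → f2]; r16 [f18 → f28]. Adds f23, f2, f28.
Round 4: r5 [f23 → f5]. Adds f5.
Round 5: r9 [f7 ∧ f5 → f15]; r11 [f5 → f3]; r15 [f5 ∧ f36 → f24]. Adds f15, f3, f24.
Round 6: r2 [f15 → f39]. Adds f39.
f39 first appears in round 6.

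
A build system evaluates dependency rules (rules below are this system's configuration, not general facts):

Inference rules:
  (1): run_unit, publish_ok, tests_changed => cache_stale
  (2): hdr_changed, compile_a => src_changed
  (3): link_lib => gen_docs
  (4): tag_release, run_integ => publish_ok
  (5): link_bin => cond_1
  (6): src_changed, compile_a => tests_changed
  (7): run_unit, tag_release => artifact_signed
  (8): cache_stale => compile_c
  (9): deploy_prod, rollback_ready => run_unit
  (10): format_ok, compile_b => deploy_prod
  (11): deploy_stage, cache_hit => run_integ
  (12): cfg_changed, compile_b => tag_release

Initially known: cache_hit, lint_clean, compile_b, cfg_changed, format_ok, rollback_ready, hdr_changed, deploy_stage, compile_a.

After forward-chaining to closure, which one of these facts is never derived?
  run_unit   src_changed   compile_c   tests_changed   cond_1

cond_1

Round 1 — (2), (10), (11), (12), derive src_changed, deploy_prod, run_integ, tag_release.
Round 2 — (4), (6), (9), derive publish_ok, tests_changed, run_unit.
Round 3 — (1), (7), derive cache_stale, artifact_signed.
Round 4 — (8), derive compile_c.
Derived: run_unit (round 2), tests_changed (round 2), compile_c (round 4), src_changed (round 1). cond_1 never appears in any round.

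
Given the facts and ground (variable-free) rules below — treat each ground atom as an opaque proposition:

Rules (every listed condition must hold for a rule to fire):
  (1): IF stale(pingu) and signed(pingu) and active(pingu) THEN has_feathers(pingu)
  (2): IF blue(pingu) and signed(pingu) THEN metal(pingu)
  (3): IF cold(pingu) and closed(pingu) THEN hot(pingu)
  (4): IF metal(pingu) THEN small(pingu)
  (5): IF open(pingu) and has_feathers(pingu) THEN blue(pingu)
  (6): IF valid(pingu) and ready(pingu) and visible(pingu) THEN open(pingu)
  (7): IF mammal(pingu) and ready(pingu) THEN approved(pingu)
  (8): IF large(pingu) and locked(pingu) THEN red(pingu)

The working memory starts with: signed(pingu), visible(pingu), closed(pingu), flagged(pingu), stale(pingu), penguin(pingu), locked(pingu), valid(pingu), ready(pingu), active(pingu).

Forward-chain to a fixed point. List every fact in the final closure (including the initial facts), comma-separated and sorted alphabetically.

active(pingu), blue(pingu), closed(pingu), flagged(pingu), has_feathers(pingu), locked(pingu), metal(pingu), open(pingu), penguin(pingu), ready(pingu), signed(pingu), small(pingu), stale(pingu), valid(pingu), visible(pingu)

Round 1: (1) [IF stale(pingu) and signed(pingu) and active(pingu) THEN has_feathers(pingu)]; (6) [IF valid(pingu) and ready(pingu) and visible(pingu) THEN open(pingu)]. Adds has_feathers(pingu), open(pingu).
Round 2: (5) [IF open(pingu) and has_feathers(pingu) THEN blue(pingu)]. Adds blue(pingu).
Round 3: (2) [IF blue(pingu) and signed(pingu) THEN metal(pingu)]. Adds metal(pingu).
Round 4: (4) [IF metal(pingu) THEN small(pingu)]. Adds small(pingu).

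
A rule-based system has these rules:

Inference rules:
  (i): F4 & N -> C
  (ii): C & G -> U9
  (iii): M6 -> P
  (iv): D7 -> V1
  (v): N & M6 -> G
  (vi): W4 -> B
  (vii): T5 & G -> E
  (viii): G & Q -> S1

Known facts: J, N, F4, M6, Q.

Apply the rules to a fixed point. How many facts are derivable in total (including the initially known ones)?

Round 1 fires (i), (iii), (v), giving C, P, G.
Round 2 fires (ii), (viii), giving U9, S1.
Closure: {C, F4, G, J, M6, N, P, Q, S1, U9} — 10 facts.

10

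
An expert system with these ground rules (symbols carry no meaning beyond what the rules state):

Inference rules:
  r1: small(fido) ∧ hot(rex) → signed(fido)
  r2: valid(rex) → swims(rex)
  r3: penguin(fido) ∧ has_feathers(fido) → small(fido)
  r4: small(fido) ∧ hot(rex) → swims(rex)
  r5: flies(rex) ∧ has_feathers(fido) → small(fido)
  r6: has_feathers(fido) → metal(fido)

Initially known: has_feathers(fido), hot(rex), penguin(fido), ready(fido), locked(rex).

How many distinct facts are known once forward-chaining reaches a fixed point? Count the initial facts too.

Round 1: r3 [penguin(fido) ∧ has_feathers(fido) → small(fido)]; r6 [has_feathers(fido) → metal(fido)]. New: small(fido), metal(fido).
Round 2: r1 [small(fido) ∧ hot(rex) → signed(fido)]; r4 [small(fido) ∧ hot(rex) → swims(rex)]. New: signed(fido), swims(rex).
Closure: {has_feathers(fido), hot(rex), locked(rex), metal(fido), penguin(fido), ready(fido), signed(fido), small(fido), swims(rex)} — 9 facts.

9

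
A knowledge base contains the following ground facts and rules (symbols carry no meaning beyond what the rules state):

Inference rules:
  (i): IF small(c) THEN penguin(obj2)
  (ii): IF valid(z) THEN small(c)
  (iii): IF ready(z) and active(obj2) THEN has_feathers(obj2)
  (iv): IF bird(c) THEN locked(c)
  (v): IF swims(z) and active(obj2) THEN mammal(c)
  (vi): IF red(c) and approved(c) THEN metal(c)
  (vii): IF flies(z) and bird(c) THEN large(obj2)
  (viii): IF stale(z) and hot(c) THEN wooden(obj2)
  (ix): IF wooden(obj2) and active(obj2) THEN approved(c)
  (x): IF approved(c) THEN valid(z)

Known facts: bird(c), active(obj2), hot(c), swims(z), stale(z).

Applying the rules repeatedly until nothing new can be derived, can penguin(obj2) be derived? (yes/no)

yes

Round 1 fires (iv), (v), (viii), giving locked(c), mammal(c), wooden(obj2).
Round 2 fires (ix), giving approved(c).
Round 3 fires (x), giving valid(z).
Round 4 fires (ii), giving small(c).
Round 5 fires (i), giving penguin(obj2).
penguin(obj2) appears in round 5, so it is derivable.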